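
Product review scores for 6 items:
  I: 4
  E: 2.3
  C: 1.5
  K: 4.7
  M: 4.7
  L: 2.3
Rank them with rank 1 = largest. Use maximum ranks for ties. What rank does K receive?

2

Sorted (descending): 4.7, 4.7, 4, 2.3, 2.3, 1.5
The 2 values of 4.7 occupy positions 1–2 → each gets rank 2.
The 2 values of 2.3 occupy positions 4–5 → each gets rank 5.
K has value 4.7 → rank 2.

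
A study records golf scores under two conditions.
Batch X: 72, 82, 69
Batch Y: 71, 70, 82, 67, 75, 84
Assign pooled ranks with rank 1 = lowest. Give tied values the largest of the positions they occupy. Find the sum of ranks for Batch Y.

31

Sorted (ascending): 67, 69, 70, 71, 72, 75, 82, 82, 84
The 2 values of 82 occupy positions 7–8 → each gets rank 8.
Batch Y values → pooled ranks: 71→4, 70→3, 82→8, 67→1, 75→6, 84→9
Rank sum = 4 + 3 + 8 + 1 + 6 + 9 = 31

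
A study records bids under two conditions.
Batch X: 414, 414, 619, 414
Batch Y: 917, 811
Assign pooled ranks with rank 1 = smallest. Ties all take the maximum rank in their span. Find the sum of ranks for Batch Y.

11

Sorted (ascending): 414, 414, 414, 619, 811, 917
The 3 values of 414 occupy positions 1–3 → each gets rank 3.
Batch Y values → pooled ranks: 917→6, 811→5
Rank sum = 6 + 5 = 11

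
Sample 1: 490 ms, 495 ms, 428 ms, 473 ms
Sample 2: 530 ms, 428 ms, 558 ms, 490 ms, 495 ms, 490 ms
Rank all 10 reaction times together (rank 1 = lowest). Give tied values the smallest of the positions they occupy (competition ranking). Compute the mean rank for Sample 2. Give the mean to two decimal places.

5.83

Sorted (ascending): 428, 428, 473, 490, 490, 490, 495, 495, 530, 558
The 2 values of 428 occupy positions 1–2 → each gets rank 1.
The 3 values of 490 occupy positions 4–6 → each gets rank 4.
The 2 values of 495 occupy positions 7–8 → each gets rank 7.
Sample 2 values → pooled ranks: 530→9, 428→1, 558→10, 490→4, 495→7, 490→4
Mean rank = (9 + 1 + 10 + 4 + 7 + 4) / 6 = 5.83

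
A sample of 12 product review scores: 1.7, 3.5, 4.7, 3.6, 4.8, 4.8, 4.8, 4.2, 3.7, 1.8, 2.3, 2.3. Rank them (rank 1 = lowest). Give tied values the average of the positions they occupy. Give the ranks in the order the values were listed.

1, 5, 9, 6, 11, 11, 11, 8, 7, 2, 3.5, 3.5

Sorted (ascending): 1.7, 1.8, 2.3, 2.3, 3.5, 3.6, 3.7, 4.2, 4.7, 4.8, 4.8, 4.8
The 2 values of 2.3 occupy positions 3–4 → average rank (3+4)/2 = 3.5.
The 3 values of 4.8 occupy positions 10–12 → average rank 11.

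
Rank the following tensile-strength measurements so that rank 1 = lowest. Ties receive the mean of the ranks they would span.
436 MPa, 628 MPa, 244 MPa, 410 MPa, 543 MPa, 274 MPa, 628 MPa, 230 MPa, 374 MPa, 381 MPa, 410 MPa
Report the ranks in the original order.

Sorted (ascending): 230, 244, 274, 374, 381, 410, 410, 436, 543, 628, 628
The 2 values of 410 occupy positions 6–7 → average rank (6+7)/2 = 6.5.
The 2 values of 628 occupy positions 10–11 → average rank (10+11)/2 = 10.5.

8, 10.5, 2, 6.5, 9, 3, 10.5, 1, 4, 5, 6.5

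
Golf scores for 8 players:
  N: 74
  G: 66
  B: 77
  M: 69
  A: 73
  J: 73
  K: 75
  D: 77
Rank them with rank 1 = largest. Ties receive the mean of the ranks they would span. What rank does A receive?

Sorted (descending): 77, 77, 75, 74, 73, 73, 69, 66
The 2 values of 77 occupy positions 1–2 → average rank (1+2)/2 = 1.5.
The 2 values of 73 occupy positions 5–6 → average rank (5+6)/2 = 5.5.
A has value 73 → rank 5.5.

5.5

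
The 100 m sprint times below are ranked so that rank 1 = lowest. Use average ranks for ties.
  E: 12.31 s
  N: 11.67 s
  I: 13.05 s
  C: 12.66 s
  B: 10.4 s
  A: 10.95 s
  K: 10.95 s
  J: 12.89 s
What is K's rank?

Sorted (ascending): 10.4, 10.95, 10.95, 11.67, 12.31, 12.66, 12.89, 13.05
The 2 values of 10.95 occupy positions 2–3 → average rank (2+3)/2 = 2.5.
K has value 10.95 s → rank 2.5.

2.5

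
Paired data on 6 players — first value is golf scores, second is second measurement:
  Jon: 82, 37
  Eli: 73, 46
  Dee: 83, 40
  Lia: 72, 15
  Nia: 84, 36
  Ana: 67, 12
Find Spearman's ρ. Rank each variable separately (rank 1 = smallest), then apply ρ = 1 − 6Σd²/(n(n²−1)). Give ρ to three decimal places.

0.486

Ranks of variable 1: 4, 3, 5, 2, 6, 1
Ranks of variable 2: 4, 6, 5, 2, 3, 1
d = r₁ − r₂: 0, -3, 0, 0, 3, 0
d²: 0, 9, 0, 0, 9, 0; Σd² = 18
ρ = 1 − 6·18/(6·35) = 1 − 108/210 = 0.486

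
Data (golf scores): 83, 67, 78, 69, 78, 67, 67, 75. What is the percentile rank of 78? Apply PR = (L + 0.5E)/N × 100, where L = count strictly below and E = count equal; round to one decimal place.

N = 8.
Strictly below 78: 5. Equal to 78: 2.
PR = (5 + 0.5·2)/8 × 100 = 75.0

75.0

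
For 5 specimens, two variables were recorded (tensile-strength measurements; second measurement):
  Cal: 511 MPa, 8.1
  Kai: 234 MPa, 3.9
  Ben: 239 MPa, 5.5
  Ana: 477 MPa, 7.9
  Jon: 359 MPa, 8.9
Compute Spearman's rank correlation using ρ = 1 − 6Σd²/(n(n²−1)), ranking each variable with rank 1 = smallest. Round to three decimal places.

0.700

Ranks of variable 1: 5, 1, 2, 4, 3
Ranks of variable 2: 4, 1, 2, 3, 5
d = r₁ − r₂: 1, 0, 0, 1, -2
d²: 1, 0, 0, 1, 4; Σd² = 6
ρ = 1 − 6·6/(5·24) = 1 − 36/120 = 0.700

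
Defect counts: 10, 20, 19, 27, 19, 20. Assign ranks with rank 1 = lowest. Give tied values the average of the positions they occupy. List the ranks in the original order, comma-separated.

1, 4.5, 2.5, 6, 2.5, 4.5

Sorted (ascending): 10, 19, 19, 20, 20, 27
The 2 values of 19 occupy positions 2–3 → average rank (2+3)/2 = 2.5.
The 2 values of 20 occupy positions 4–5 → average rank (4+5)/2 = 4.5.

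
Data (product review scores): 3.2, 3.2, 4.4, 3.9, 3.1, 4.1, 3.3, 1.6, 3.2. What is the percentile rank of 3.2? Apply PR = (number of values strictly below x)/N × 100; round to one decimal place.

22.2

N = 9.
Strictly below 3.2: 2. Equal to 3.2: 3.
PR = 2/9 × 100 = 22.2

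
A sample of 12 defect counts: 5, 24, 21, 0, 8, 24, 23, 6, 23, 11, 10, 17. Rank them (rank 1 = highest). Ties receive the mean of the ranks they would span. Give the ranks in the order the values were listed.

Sorted (descending): 24, 24, 23, 23, 21, 17, 11, 10, 8, 6, 5, 0
The 2 values of 24 occupy positions 1–2 → average rank (1+2)/2 = 1.5.
The 2 values of 23 occupy positions 3–4 → average rank (3+4)/2 = 3.5.

11, 1.5, 5, 12, 9, 1.5, 3.5, 10, 3.5, 7, 8, 6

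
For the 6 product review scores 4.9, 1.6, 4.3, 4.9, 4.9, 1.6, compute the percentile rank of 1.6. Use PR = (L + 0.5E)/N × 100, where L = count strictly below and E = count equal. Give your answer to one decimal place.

16.7

N = 6.
Strictly below 1.6: 0. Equal to 1.6: 2.
PR = (0 + 0.5·2)/6 × 100 = 16.7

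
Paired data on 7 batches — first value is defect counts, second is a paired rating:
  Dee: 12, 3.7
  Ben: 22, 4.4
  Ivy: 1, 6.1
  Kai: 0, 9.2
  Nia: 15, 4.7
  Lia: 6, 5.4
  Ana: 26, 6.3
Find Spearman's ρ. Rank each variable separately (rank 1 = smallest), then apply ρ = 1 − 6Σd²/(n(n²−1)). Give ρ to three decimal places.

-0.357

Ranks of variable 1: 4, 6, 2, 1, 5, 3, 7
Ranks of variable 2: 1, 2, 5, 7, 3, 4, 6
d = r₁ − r₂: 3, 4, -3, -6, 2, -1, 1
d²: 9, 16, 9, 36, 4, 1, 1; Σd² = 76
ρ = 1 − 6·76/(7·48) = 1 − 456/336 = -0.357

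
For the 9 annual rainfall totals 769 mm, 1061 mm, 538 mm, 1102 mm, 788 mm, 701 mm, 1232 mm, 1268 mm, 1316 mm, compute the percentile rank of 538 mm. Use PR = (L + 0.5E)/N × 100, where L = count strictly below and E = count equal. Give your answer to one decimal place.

N = 9.
Strictly below 538: 0. Equal to 538: 1.
PR = (0 + 0.5·1)/9 × 100 = 5.6

5.6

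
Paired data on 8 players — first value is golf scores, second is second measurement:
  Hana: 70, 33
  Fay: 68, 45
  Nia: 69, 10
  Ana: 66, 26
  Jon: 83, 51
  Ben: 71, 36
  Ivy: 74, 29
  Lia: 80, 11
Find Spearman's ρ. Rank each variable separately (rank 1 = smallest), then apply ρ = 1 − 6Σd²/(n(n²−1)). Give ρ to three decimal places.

Ranks of variable 1: 4, 2, 3, 1, 8, 5, 6, 7
Ranks of variable 2: 5, 7, 1, 3, 8, 6, 4, 2
d = r₁ − r₂: -1, -5, 2, -2, 0, -1, 2, 5
d²: 1, 25, 4, 4, 0, 1, 4, 25; Σd² = 64
ρ = 1 − 6·64/(8·63) = 1 − 384/504 = 0.238

0.238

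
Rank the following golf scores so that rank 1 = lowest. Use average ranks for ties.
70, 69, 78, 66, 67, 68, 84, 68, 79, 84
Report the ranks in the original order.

Sorted (ascending): 66, 67, 68, 68, 69, 70, 78, 79, 84, 84
The 2 values of 68 occupy positions 3–4 → average rank (3+4)/2 = 3.5.
The 2 values of 84 occupy positions 9–10 → average rank (9+10)/2 = 9.5.

6, 5, 7, 1, 2, 3.5, 9.5, 3.5, 8, 9.5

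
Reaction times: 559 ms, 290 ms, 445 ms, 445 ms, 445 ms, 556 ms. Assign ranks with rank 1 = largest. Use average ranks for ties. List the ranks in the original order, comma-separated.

Sorted (descending): 559, 556, 445, 445, 445, 290
The 3 values of 445 occupy positions 3–5 → average rank 4.

1, 6, 4, 4, 4, 2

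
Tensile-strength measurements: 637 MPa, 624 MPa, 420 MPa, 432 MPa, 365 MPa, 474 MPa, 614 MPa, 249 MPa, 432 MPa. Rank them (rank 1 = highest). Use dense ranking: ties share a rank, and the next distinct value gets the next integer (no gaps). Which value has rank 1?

637

Sorted (descending): 637, 624, 614, 474, 432, 432, 420, 365, 249
The 2 values of 432 share dense rank 5.
Remaining distinct values take the next consecutive integers.
Rank 1 → value 637.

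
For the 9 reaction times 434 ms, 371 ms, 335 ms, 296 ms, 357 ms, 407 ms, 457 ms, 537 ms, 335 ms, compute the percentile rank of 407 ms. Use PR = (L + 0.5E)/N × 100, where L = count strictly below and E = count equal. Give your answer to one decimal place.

N = 9.
Strictly below 407: 5. Equal to 407: 1.
PR = (5 + 0.5·1)/9 × 100 = 61.1

61.1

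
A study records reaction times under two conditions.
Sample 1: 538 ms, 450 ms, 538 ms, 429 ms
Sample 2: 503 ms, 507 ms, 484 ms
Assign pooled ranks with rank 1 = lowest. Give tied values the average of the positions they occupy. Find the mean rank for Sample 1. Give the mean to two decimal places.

Sorted (ascending): 429, 450, 484, 503, 507, 538, 538
The 2 values of 538 occupy positions 6–7 → average rank (6+7)/2 = 6.5.
Sample 1 values → pooled ranks: 538→6.5, 450→2, 538→6.5, 429→1
Mean rank = (6.5 + 2 + 6.5 + 1) / 4 = 4.00

4.00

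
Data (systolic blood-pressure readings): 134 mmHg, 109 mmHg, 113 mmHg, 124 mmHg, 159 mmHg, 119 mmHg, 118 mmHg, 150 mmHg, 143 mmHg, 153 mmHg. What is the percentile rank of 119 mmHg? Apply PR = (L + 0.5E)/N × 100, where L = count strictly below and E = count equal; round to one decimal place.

N = 10.
Strictly below 119: 3. Equal to 119: 1.
PR = (3 + 0.5·1)/10 × 100 = 35.0

35.0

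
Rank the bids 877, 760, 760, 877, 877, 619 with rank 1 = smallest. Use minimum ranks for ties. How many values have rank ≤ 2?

3

Sorted (ascending): 619, 760, 760, 877, 877, 877
The 2 values of 760 occupy positions 2–3 → each gets rank 2.
The 3 values of 877 occupy positions 4–6 → each gets rank 4.
Ranks ≤ 2: {1, 2, 2} → 3 values.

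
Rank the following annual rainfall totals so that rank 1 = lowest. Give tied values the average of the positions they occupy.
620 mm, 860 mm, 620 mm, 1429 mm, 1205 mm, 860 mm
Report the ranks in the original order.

1.5, 3.5, 1.5, 6, 5, 3.5

Sorted (ascending): 620, 620, 860, 860, 1205, 1429
The 2 values of 620 occupy positions 1–2 → average rank (1+2)/2 = 1.5.
The 2 values of 860 occupy positions 3–4 → average rank (3+4)/2 = 3.5.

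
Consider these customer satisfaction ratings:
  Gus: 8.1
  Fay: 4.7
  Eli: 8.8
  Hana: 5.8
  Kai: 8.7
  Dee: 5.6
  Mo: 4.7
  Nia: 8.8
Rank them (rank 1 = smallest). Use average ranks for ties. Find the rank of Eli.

7.5

Sorted (ascending): 4.7, 4.7, 5.6, 5.8, 8.1, 8.7, 8.8, 8.8
The 2 values of 4.7 occupy positions 1–2 → average rank (1+2)/2 = 1.5.
The 2 values of 8.8 occupy positions 7–8 → average rank (7+8)/2 = 7.5.
Eli has value 8.8 → rank 7.5.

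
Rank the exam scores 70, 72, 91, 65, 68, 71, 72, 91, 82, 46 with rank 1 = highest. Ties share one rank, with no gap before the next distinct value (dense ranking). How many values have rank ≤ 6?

Sorted (descending): 91, 91, 82, 72, 72, 71, 70, 68, 65, 46
The 2 values of 91 share dense rank 1.
The 2 values of 72 share dense rank 3.
Remaining distinct values take the next consecutive integers.
Ranks ≤ 6: {1, 1, 2, 3, 3, 4, 5, 6} → 8 values.

8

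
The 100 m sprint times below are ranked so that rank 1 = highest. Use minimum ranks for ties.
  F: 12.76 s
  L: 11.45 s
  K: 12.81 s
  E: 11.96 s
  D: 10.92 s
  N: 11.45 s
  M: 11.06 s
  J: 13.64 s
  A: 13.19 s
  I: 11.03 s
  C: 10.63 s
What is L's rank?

Sorted (descending): 13.64, 13.19, 12.81, 12.76, 11.96, 11.45, 11.45, 11.06, 11.03, 10.92, 10.63
The 2 values of 11.45 occupy positions 6–7 → each gets rank 6.
L has value 11.45 s → rank 6.

6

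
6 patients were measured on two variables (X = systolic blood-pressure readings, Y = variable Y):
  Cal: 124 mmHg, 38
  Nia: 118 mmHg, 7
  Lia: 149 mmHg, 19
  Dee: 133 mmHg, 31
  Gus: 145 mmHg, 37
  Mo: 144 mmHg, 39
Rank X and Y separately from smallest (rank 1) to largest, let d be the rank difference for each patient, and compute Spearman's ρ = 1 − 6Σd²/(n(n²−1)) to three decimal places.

Ranks of variable 1: 2, 1, 6, 3, 5, 4
Ranks of variable 2: 5, 1, 2, 3, 4, 6
d = r₁ − r₂: -3, 0, 4, 0, 1, -2
d²: 9, 0, 16, 0, 1, 4; Σd² = 30
ρ = 1 − 6·30/(6·35) = 1 − 180/210 = 0.143

0.143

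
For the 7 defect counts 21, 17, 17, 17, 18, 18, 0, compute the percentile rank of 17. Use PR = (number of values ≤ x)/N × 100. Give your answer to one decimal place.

N = 7.
Strictly below 17: 1. Equal to 17: 3.
PR = 4/7 × 100 = 57.1

57.1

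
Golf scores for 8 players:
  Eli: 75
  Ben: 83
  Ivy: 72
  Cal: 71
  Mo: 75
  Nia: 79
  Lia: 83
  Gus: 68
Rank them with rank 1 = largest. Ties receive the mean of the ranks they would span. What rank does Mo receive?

Sorted (descending): 83, 83, 79, 75, 75, 72, 71, 68
The 2 values of 83 occupy positions 1–2 → average rank (1+2)/2 = 1.5.
The 2 values of 75 occupy positions 4–5 → average rank (4+5)/2 = 4.5.
Mo has value 75 → rank 4.5.

4.5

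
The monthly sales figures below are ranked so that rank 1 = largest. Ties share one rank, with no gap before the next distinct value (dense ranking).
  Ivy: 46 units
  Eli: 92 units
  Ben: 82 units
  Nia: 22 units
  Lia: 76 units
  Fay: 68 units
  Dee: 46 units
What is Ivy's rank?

Sorted (descending): 92, 82, 76, 68, 46, 46, 22
The 2 values of 46 share dense rank 5.
Remaining distinct values take the next consecutive integers.
Ivy has value 46 units → rank 5.

5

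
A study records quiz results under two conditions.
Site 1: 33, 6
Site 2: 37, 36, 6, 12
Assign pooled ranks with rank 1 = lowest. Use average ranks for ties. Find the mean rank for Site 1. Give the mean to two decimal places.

2.75

Sorted (ascending): 6, 6, 12, 33, 36, 37
The 2 values of 6 occupy positions 1–2 → average rank (1+2)/2 = 1.5.
Site 1 values → pooled ranks: 33→4, 6→1.5
Mean rank = (4 + 1.5) / 2 = 2.75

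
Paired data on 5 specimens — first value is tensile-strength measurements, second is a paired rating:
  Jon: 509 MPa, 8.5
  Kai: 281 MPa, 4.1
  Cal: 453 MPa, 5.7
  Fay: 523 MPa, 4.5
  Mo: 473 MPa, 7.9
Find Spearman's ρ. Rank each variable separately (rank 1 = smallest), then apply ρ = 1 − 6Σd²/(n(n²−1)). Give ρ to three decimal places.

0.400

Ranks of variable 1: 4, 1, 2, 5, 3
Ranks of variable 2: 5, 1, 3, 2, 4
d = r₁ − r₂: -1, 0, -1, 3, -1
d²: 1, 0, 1, 9, 1; Σd² = 12
ρ = 1 − 6·12/(5·24) = 1 − 72/120 = 0.400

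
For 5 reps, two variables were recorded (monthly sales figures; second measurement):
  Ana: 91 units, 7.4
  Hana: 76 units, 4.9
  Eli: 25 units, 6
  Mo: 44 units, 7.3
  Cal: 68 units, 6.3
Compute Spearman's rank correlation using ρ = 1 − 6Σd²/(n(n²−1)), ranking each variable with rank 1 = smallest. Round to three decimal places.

0.300

Ranks of variable 1: 5, 4, 1, 2, 3
Ranks of variable 2: 5, 1, 2, 4, 3
d = r₁ − r₂: 0, 3, -1, -2, 0
d²: 0, 9, 1, 4, 0; Σd² = 14
ρ = 1 − 6·14/(5·24) = 1 − 84/120 = 0.300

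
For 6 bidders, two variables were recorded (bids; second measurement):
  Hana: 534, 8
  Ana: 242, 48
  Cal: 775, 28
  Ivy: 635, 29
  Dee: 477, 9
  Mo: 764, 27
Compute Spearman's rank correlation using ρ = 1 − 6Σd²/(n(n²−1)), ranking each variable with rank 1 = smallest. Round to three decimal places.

Ranks of variable 1: 3, 1, 6, 4, 2, 5
Ranks of variable 2: 1, 6, 4, 5, 2, 3
d = r₁ − r₂: 2, -5, 2, -1, 0, 2
d²: 4, 25, 4, 1, 0, 4; Σd² = 38
ρ = 1 − 6·38/(6·35) = 1 − 228/210 = -0.086

-0.086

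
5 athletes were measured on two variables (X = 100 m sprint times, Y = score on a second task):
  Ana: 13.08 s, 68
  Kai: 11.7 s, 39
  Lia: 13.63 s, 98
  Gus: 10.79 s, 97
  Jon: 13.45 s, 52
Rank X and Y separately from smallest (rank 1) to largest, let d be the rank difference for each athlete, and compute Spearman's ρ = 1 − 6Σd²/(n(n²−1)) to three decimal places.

Ranks of variable 1: 3, 2, 5, 1, 4
Ranks of variable 2: 3, 1, 5, 4, 2
d = r₁ − r₂: 0, 1, 0, -3, 2
d²: 0, 1, 0, 9, 4; Σd² = 14
ρ = 1 − 6·14/(5·24) = 1 − 84/120 = 0.300

0.300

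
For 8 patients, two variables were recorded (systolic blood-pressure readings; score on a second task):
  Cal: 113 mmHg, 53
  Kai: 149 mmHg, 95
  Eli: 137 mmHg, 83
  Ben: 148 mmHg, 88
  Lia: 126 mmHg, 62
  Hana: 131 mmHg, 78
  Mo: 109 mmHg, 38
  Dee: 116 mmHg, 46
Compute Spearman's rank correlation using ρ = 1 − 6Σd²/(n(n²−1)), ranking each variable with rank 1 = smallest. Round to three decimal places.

Ranks of variable 1: 2, 8, 6, 7, 4, 5, 1, 3
Ranks of variable 2: 3, 8, 6, 7, 4, 5, 1, 2
d = r₁ − r₂: -1, 0, 0, 0, 0, 0, 0, 1
d²: 1, 0, 0, 0, 0, 0, 0, 1; Σd² = 2
ρ = 1 − 6·2/(8·63) = 1 − 12/504 = 0.976

0.976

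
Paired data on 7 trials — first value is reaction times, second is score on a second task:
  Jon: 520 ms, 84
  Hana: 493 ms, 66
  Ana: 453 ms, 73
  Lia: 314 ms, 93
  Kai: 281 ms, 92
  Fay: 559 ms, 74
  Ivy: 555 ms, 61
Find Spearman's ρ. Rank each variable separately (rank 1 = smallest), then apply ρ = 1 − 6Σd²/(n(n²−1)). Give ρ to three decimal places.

Ranks of variable 1: 5, 4, 3, 2, 1, 7, 6
Ranks of variable 2: 5, 2, 3, 7, 6, 4, 1
d = r₁ − r₂: 0, 2, 0, -5, -5, 3, 5
d²: 0, 4, 0, 25, 25, 9, 25; Σd² = 88
ρ = 1 − 6·88/(7·48) = 1 − 528/336 = -0.571

-0.571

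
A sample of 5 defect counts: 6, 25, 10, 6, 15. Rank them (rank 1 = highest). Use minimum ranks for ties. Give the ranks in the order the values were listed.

4, 1, 3, 4, 2

Sorted (descending): 25, 15, 10, 6, 6
The 2 values of 6 occupy positions 4–5 → each gets rank 4.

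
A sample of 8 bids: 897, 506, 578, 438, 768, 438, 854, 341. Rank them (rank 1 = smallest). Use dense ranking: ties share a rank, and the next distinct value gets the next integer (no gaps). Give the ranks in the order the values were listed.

Sorted (ascending): 341, 438, 438, 506, 578, 768, 854, 897
The 2 values of 438 share dense rank 2.
Remaining distinct values take the next consecutive integers.

7, 3, 4, 2, 5, 2, 6, 1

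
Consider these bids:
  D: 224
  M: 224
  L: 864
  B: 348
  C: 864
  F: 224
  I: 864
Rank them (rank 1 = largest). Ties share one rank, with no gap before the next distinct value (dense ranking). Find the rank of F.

3

Sorted (descending): 864, 864, 864, 348, 224, 224, 224
The 3 values of 864 share dense rank 1.
The 3 values of 224 share dense rank 3.
Remaining distinct values take the next consecutive integers.
F has value 224 → rank 3.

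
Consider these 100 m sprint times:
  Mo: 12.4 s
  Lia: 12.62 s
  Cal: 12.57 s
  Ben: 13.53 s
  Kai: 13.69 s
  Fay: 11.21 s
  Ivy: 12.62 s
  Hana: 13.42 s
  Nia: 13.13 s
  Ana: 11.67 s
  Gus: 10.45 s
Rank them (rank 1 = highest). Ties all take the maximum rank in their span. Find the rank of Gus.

Sorted (descending): 13.69, 13.53, 13.42, 13.13, 12.62, 12.62, 12.57, 12.4, 11.67, 11.21, 10.45
The 2 values of 12.62 occupy positions 5–6 → each gets rank 6.
Gus has value 10.45 s → rank 11.

11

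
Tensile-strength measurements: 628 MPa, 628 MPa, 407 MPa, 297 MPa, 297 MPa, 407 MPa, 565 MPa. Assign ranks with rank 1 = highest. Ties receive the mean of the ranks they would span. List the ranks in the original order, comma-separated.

Sorted (descending): 628, 628, 565, 407, 407, 297, 297
The 2 values of 628 occupy positions 1–2 → average rank (1+2)/2 = 1.5.
The 2 values of 407 occupy positions 4–5 → average rank (4+5)/2 = 4.5.
The 2 values of 297 occupy positions 6–7 → average rank (6+7)/2 = 6.5.

1.5, 1.5, 4.5, 6.5, 6.5, 4.5, 3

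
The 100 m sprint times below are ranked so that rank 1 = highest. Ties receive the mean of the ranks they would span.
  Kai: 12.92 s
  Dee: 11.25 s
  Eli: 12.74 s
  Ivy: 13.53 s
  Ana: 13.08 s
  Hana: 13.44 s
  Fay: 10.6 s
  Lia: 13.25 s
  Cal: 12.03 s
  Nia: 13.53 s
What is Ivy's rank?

1.5

Sorted (descending): 13.53, 13.53, 13.44, 13.25, 13.08, 12.92, 12.74, 12.03, 11.25, 10.6
The 2 values of 13.53 occupy positions 1–2 → average rank (1+2)/2 = 1.5.
Ivy has value 13.53 s → rank 1.5.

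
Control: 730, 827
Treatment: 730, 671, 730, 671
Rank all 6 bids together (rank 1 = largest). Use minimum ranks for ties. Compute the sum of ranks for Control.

3

Sorted (descending): 827, 730, 730, 730, 671, 671
The 3 values of 730 occupy positions 2–4 → each gets rank 2.
The 2 values of 671 occupy positions 5–6 → each gets rank 5.
Control values → pooled ranks: 730→2, 827→1
Rank sum = 2 + 1 = 3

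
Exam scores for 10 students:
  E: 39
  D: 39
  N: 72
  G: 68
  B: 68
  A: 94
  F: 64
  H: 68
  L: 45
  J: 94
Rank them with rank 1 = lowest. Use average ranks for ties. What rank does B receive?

6

Sorted (ascending): 39, 39, 45, 64, 68, 68, 68, 72, 94, 94
The 2 values of 39 occupy positions 1–2 → average rank (1+2)/2 = 1.5.
The 3 values of 68 occupy positions 5–7 → average rank 6.
The 2 values of 94 occupy positions 9–10 → average rank (9+10)/2 = 9.5.
B has value 68 → rank 6.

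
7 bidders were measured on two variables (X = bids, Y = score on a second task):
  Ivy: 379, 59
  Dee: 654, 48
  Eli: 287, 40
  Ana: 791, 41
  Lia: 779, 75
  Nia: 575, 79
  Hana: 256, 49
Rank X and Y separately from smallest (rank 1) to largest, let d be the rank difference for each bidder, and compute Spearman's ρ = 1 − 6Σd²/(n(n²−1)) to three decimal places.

0.071

Ranks of variable 1: 3, 5, 2, 7, 6, 4, 1
Ranks of variable 2: 5, 3, 1, 2, 6, 7, 4
d = r₁ − r₂: -2, 2, 1, 5, 0, -3, -3
d²: 4, 4, 1, 25, 0, 9, 9; Σd² = 52
ρ = 1 − 6·52/(7·48) = 1 − 312/336 = 0.071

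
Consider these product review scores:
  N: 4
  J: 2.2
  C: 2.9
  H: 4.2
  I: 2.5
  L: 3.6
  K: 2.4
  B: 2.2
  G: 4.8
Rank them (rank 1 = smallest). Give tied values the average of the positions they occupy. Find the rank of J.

Sorted (ascending): 2.2, 2.2, 2.4, 2.5, 2.9, 3.6, 4, 4.2, 4.8
The 2 values of 2.2 occupy positions 1–2 → average rank (1+2)/2 = 1.5.
J has value 2.2 → rank 1.5.

1.5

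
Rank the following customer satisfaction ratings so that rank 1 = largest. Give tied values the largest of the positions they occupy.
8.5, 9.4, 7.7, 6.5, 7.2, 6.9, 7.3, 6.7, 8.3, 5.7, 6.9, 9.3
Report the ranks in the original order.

Sorted (descending): 9.4, 9.3, 8.5, 8.3, 7.7, 7.3, 7.2, 6.9, 6.9, 6.7, 6.5, 5.7
The 2 values of 6.9 occupy positions 8–9 → each gets rank 9.

3, 1, 5, 11, 7, 9, 6, 10, 4, 12, 9, 2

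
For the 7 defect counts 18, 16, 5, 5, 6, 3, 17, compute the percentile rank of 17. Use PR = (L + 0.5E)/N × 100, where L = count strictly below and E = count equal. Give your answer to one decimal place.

N = 7.
Strictly below 17: 5. Equal to 17: 1.
PR = (5 + 0.5·1)/7 × 100 = 78.6

78.6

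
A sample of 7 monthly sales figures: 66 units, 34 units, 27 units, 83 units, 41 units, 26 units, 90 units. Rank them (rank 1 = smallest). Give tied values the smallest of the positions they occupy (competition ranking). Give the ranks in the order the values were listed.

5, 3, 2, 6, 4, 1, 7

Sorted (ascending): 26, 27, 34, 41, 66, 83, 90
No ties — each value takes its position as its rank.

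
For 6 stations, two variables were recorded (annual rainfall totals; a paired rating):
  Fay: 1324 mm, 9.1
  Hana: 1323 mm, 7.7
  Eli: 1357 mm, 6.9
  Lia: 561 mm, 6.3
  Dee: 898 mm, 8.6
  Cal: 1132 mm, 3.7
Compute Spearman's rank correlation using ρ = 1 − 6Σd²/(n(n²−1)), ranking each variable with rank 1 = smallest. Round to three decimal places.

0.314

Ranks of variable 1: 5, 4, 6, 1, 2, 3
Ranks of variable 2: 6, 4, 3, 2, 5, 1
d = r₁ − r₂: -1, 0, 3, -1, -3, 2
d²: 1, 0, 9, 1, 9, 4; Σd² = 24
ρ = 1 − 6·24/(6·35) = 1 − 144/210 = 0.314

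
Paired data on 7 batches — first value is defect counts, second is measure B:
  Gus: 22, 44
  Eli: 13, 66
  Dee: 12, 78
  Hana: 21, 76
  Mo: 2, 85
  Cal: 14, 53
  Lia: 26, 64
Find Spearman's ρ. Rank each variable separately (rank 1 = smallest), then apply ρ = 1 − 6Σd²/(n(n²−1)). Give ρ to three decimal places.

-0.750

Ranks of variable 1: 6, 3, 2, 5, 1, 4, 7
Ranks of variable 2: 1, 4, 6, 5, 7, 2, 3
d = r₁ − r₂: 5, -1, -4, 0, -6, 2, 4
d²: 25, 1, 16, 0, 36, 4, 16; Σd² = 98
ρ = 1 − 6·98/(7·48) = 1 − 588/336 = -0.750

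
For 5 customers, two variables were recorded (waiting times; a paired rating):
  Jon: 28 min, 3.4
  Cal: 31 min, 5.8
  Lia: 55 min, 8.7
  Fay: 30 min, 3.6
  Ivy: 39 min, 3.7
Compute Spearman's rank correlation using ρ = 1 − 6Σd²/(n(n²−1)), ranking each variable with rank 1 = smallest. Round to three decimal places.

Ranks of variable 1: 1, 3, 5, 2, 4
Ranks of variable 2: 1, 4, 5, 2, 3
d = r₁ − r₂: 0, -1, 0, 0, 1
d²: 0, 1, 0, 0, 1; Σd² = 2
ρ = 1 − 6·2/(5·24) = 1 − 12/120 = 0.900

0.900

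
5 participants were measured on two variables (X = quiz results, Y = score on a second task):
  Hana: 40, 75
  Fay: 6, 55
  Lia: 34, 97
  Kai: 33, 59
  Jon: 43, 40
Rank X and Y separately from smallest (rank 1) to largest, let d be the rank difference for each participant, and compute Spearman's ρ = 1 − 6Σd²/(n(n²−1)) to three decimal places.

Ranks of variable 1: 4, 1, 3, 2, 5
Ranks of variable 2: 4, 2, 5, 3, 1
d = r₁ − r₂: 0, -1, -2, -1, 4
d²: 0, 1, 4, 1, 16; Σd² = 22
ρ = 1 − 6·22/(5·24) = 1 − 132/120 = -0.100

-0.100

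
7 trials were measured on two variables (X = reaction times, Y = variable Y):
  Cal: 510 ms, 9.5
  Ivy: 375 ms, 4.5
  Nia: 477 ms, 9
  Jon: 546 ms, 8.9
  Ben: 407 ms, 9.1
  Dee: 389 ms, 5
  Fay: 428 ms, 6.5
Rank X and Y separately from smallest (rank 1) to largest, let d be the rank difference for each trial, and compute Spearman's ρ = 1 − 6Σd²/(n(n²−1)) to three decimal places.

Ranks of variable 1: 6, 1, 5, 7, 3, 2, 4
Ranks of variable 2: 7, 1, 5, 4, 6, 2, 3
d = r₁ − r₂: -1, 0, 0, 3, -3, 0, 1
d²: 1, 0, 0, 9, 9, 0, 1; Σd² = 20
ρ = 1 − 6·20/(7·48) = 1 − 120/336 = 0.643

0.643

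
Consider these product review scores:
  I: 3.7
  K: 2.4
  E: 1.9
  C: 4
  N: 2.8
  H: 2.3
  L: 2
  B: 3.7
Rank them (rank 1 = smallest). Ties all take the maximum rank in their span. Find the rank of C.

Sorted (ascending): 1.9, 2, 2.3, 2.4, 2.8, 3.7, 3.7, 4
The 2 values of 3.7 occupy positions 6–7 → each gets rank 7.
C has value 4 → rank 8.

8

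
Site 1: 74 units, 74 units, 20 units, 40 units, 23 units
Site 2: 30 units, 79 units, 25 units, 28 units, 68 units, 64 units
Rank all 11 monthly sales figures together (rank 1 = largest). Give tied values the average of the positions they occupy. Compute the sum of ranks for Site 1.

Sorted (descending): 79, 74, 74, 68, 64, 40, 30, 28, 25, 23, 20
The 2 values of 74 occupy positions 2–3 → average rank (2+3)/2 = 2.5.
Site 1 values → pooled ranks: 74→2.5, 74→2.5, 20→11, 40→6, 23→10
Rank sum = 2.5 + 2.5 + 11 + 6 + 10 = 32

32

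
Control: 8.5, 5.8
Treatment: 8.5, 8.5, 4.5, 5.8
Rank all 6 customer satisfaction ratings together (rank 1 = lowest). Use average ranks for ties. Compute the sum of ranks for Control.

7.5

Sorted (ascending): 4.5, 5.8, 5.8, 8.5, 8.5, 8.5
The 2 values of 5.8 occupy positions 2–3 → average rank (2+3)/2 = 2.5.
The 3 values of 8.5 occupy positions 4–6 → average rank 5.
Control values → pooled ranks: 8.5→5, 5.8→2.5
Rank sum = 5 + 2.5 = 7.5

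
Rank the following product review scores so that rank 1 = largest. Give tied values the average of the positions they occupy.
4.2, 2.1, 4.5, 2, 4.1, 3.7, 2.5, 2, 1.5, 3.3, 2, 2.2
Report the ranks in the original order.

2, 8, 1, 10, 3, 4, 6, 10, 12, 5, 10, 7

Sorted (descending): 4.5, 4.2, 4.1, 3.7, 3.3, 2.5, 2.2, 2.1, 2, 2, 2, 1.5
The 3 values of 2 occupy positions 9–11 → average rank 10.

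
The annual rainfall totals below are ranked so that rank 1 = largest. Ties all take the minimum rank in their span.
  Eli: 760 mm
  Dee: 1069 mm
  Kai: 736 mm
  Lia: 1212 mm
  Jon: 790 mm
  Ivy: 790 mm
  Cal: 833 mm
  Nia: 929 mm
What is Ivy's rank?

Sorted (descending): 1212, 1069, 929, 833, 790, 790, 760, 736
The 2 values of 790 occupy positions 5–6 → each gets rank 5.
Ivy has value 790 mm → rank 5.

5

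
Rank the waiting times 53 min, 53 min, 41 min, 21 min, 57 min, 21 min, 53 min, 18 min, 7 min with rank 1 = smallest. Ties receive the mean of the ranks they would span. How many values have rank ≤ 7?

8

Sorted (ascending): 7, 18, 21, 21, 41, 53, 53, 53, 57
The 2 values of 21 occupy positions 3–4 → average rank (3+4)/2 = 3.5.
The 3 values of 53 occupy positions 6–8 → average rank 7.
Ranks ≤ 7: {1, 2, 3.5, 3.5, 5, 7, 7, 7} → 8 values.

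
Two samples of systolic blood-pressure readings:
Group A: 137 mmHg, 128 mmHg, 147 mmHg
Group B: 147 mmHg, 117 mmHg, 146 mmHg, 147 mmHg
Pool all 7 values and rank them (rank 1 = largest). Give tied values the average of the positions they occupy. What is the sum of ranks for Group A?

Sorted (descending): 147, 147, 147, 146, 137, 128, 117
The 3 values of 147 occupy positions 1–3 → average rank 2.
Group A values → pooled ranks: 137→5, 128→6, 147→2
Rank sum = 5 + 6 + 2 = 13

13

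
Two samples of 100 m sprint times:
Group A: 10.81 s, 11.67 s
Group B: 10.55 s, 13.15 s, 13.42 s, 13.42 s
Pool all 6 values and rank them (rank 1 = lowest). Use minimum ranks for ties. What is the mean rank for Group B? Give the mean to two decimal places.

Sorted (ascending): 10.55, 10.81, 11.67, 13.15, 13.42, 13.42
The 2 values of 13.42 occupy positions 5–6 → each gets rank 5.
Group B values → pooled ranks: 10.55→1, 13.15→4, 13.42→5, 13.42→5
Mean rank = (1 + 4 + 5 + 5) / 4 = 3.75

3.75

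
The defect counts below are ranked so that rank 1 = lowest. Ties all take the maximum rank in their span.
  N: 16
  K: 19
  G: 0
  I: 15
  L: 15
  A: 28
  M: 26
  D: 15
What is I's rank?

Sorted (ascending): 0, 15, 15, 15, 16, 19, 26, 28
The 3 values of 15 occupy positions 2–4 → each gets rank 4.
I has value 15 → rank 4.

4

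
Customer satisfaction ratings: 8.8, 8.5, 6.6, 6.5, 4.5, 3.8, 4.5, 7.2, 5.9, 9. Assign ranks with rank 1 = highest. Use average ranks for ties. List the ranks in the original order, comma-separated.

Sorted (descending): 9, 8.8, 8.5, 7.2, 6.6, 6.5, 5.9, 4.5, 4.5, 3.8
The 2 values of 4.5 occupy positions 8–9 → average rank (8+9)/2 = 8.5.

2, 3, 5, 6, 8.5, 10, 8.5, 4, 7, 1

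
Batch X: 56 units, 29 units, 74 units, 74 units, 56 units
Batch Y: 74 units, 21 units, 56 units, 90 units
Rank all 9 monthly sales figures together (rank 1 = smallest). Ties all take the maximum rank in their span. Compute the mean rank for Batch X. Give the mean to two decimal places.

Sorted (ascending): 21, 29, 56, 56, 56, 74, 74, 74, 90
The 3 values of 56 occupy positions 3–5 → each gets rank 5.
The 3 values of 74 occupy positions 6–8 → each gets rank 8.
Batch X values → pooled ranks: 56→5, 29→2, 74→8, 74→8, 56→5
Mean rank = (5 + 2 + 8 + 8 + 5) / 5 = 5.60

5.60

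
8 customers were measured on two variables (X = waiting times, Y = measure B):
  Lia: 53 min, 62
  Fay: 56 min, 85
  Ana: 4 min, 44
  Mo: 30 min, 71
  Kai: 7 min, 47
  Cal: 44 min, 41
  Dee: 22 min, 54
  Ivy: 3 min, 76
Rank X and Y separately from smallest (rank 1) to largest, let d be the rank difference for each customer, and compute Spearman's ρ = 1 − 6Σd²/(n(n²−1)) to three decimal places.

Ranks of variable 1: 7, 8, 2, 5, 3, 6, 4, 1
Ranks of variable 2: 5, 8, 2, 6, 3, 1, 4, 7
d = r₁ − r₂: 2, 0, 0, -1, 0, 5, 0, -6
d²: 4, 0, 0, 1, 0, 25, 0, 36; Σd² = 66
ρ = 1 − 6·66/(8·63) = 1 − 396/504 = 0.214

0.214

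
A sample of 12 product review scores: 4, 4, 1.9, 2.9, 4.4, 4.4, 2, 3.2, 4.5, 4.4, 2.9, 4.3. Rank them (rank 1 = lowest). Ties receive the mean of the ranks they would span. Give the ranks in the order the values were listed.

Sorted (ascending): 1.9, 2, 2.9, 2.9, 3.2, 4, 4, 4.3, 4.4, 4.4, 4.4, 4.5
The 2 values of 2.9 occupy positions 3–4 → average rank (3+4)/2 = 3.5.
The 2 values of 4 occupy positions 6–7 → average rank (6+7)/2 = 6.5.
The 3 values of 4.4 occupy positions 9–11 → average rank 10.

6.5, 6.5, 1, 3.5, 10, 10, 2, 5, 12, 10, 3.5, 8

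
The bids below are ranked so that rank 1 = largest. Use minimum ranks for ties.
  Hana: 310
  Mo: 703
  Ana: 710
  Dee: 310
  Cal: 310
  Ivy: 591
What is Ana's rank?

Sorted (descending): 710, 703, 591, 310, 310, 310
The 3 values of 310 occupy positions 4–6 → each gets rank 4.
Ana has value 710 → rank 1.

1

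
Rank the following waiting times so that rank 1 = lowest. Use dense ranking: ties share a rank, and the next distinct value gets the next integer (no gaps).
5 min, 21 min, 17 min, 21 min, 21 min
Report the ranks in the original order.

1, 3, 2, 3, 3

Sorted (ascending): 5, 17, 21, 21, 21
The 3 values of 21 share dense rank 3.
Remaining distinct values take the next consecutive integers.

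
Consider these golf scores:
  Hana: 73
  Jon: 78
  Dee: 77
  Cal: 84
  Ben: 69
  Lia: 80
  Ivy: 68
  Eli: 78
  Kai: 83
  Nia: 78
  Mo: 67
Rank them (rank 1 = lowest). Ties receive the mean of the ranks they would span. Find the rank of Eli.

7

Sorted (ascending): 67, 68, 69, 73, 77, 78, 78, 78, 80, 83, 84
The 3 values of 78 occupy positions 6–8 → average rank 7.
Eli has value 78 → rank 7.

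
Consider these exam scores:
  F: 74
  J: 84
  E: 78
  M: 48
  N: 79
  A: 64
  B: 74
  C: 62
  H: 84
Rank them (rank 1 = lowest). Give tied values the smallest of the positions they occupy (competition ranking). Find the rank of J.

8

Sorted (ascending): 48, 62, 64, 74, 74, 78, 79, 84, 84
The 2 values of 74 occupy positions 4–5 → each gets rank 4.
The 2 values of 84 occupy positions 8–9 → each gets rank 8.
J has value 84 → rank 8.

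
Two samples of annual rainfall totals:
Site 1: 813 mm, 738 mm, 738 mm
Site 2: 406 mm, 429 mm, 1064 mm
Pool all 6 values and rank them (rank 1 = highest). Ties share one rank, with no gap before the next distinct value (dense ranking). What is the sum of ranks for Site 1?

Sorted (descending): 1064, 813, 738, 738, 429, 406
The 2 values of 738 share dense rank 3.
Remaining distinct values take the next consecutive integers.
Site 1 values → pooled ranks: 813→2, 738→3, 738→3
Rank sum = 2 + 3 + 3 = 8

8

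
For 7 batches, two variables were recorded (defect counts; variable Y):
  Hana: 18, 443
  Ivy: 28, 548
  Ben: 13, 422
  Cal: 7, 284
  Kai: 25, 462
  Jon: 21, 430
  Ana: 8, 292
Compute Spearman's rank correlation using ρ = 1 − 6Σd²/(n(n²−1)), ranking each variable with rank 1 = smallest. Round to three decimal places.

0.964

Ranks of variable 1: 4, 7, 3, 1, 6, 5, 2
Ranks of variable 2: 5, 7, 3, 1, 6, 4, 2
d = r₁ − r₂: -1, 0, 0, 0, 0, 1, 0
d²: 1, 0, 0, 0, 0, 1, 0; Σd² = 2
ρ = 1 − 6·2/(7·48) = 1 − 12/336 = 0.964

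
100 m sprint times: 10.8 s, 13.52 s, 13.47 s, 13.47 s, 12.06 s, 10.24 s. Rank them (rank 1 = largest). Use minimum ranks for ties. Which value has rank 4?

12.06

Sorted (descending): 13.52, 13.47, 13.47, 12.06, 10.8, 10.24
The 2 values of 13.47 occupy positions 2–3 → each gets rank 2.
Rank 4 → value 12.06.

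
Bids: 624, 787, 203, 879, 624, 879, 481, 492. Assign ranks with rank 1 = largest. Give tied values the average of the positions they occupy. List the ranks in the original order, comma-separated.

Sorted (descending): 879, 879, 787, 624, 624, 492, 481, 203
The 2 values of 879 occupy positions 1–2 → average rank (1+2)/2 = 1.5.
The 2 values of 624 occupy positions 4–5 → average rank (4+5)/2 = 4.5.

4.5, 3, 8, 1.5, 4.5, 1.5, 7, 6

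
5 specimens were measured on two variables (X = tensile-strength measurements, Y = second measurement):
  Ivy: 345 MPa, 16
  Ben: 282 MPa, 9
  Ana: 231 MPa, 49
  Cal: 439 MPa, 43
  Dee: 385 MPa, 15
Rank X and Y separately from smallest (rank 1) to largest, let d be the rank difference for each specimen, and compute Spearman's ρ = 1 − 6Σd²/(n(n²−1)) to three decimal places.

Ranks of variable 1: 3, 2, 1, 5, 4
Ranks of variable 2: 3, 1, 5, 4, 2
d = r₁ − r₂: 0, 1, -4, 1, 2
d²: 0, 1, 16, 1, 4; Σd² = 22
ρ = 1 − 6·22/(5·24) = 1 − 132/120 = -0.100

-0.100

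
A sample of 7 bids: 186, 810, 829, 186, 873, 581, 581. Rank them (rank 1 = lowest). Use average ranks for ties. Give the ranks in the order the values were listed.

Sorted (ascending): 186, 186, 581, 581, 810, 829, 873
The 2 values of 186 occupy positions 1–2 → average rank (1+2)/2 = 1.5.
The 2 values of 581 occupy positions 3–4 → average rank (3+4)/2 = 3.5.

1.5, 5, 6, 1.5, 7, 3.5, 3.5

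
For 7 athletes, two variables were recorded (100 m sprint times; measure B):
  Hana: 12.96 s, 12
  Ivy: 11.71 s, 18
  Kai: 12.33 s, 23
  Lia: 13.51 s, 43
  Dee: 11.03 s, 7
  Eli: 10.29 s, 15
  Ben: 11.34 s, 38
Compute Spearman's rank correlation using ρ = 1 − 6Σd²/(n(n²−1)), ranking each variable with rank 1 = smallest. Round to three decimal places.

0.464

Ranks of variable 1: 6, 4, 5, 7, 2, 1, 3
Ranks of variable 2: 2, 4, 5, 7, 1, 3, 6
d = r₁ − r₂: 4, 0, 0, 0, 1, -2, -3
d²: 16, 0, 0, 0, 1, 4, 9; Σd² = 30
ρ = 1 − 6·30/(7·48) = 1 − 180/336 = 0.464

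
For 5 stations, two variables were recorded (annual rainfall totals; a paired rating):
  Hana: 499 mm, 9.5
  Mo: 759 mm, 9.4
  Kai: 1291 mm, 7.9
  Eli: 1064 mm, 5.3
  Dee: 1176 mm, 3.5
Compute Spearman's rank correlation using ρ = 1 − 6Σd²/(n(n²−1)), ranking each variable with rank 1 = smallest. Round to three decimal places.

Ranks of variable 1: 1, 2, 5, 3, 4
Ranks of variable 2: 5, 4, 3, 2, 1
d = r₁ − r₂: -4, -2, 2, 1, 3
d²: 16, 4, 4, 1, 9; Σd² = 34
ρ = 1 − 6·34/(5·24) = 1 − 204/120 = -0.700

-0.700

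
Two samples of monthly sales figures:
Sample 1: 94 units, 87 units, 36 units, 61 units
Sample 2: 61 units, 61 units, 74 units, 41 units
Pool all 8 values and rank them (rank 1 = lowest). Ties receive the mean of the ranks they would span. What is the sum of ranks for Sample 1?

20

Sorted (ascending): 36, 41, 61, 61, 61, 74, 87, 94
The 3 values of 61 occupy positions 3–5 → average rank 4.
Sample 1 values → pooled ranks: 94→8, 87→7, 36→1, 61→4
Rank sum = 8 + 7 + 1 + 4 = 20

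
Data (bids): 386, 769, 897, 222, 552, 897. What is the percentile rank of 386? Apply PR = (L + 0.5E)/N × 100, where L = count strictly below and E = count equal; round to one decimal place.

N = 6.
Strictly below 386: 1. Equal to 386: 1.
PR = (1 + 0.5·1)/6 × 100 = 25.0

25.0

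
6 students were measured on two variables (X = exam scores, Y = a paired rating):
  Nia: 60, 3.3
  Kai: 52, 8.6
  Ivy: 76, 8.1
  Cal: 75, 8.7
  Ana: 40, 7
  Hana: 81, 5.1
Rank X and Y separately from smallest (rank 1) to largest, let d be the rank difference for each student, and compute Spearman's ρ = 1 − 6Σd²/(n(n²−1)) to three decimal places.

Ranks of variable 1: 3, 2, 5, 4, 1, 6
Ranks of variable 2: 1, 5, 4, 6, 3, 2
d = r₁ − r₂: 2, -3, 1, -2, -2, 4
d²: 4, 9, 1, 4, 4, 16; Σd² = 38
ρ = 1 − 6·38/(6·35) = 1 − 228/210 = -0.086

-0.086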